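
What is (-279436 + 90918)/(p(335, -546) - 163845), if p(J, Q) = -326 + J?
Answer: 2299/1998 ≈ 1.1507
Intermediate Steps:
(-279436 + 90918)/(p(335, -546) - 163845) = (-279436 + 90918)/((-326 + 335) - 163845) = -188518/(9 - 163845) = -188518/(-163836) = -188518*(-1/163836) = 2299/1998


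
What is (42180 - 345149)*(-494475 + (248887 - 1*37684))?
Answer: 85822634568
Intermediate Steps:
(42180 - 345149)*(-494475 + (248887 - 1*37684)) = -302969*(-494475 + (248887 - 37684)) = -302969*(-494475 + 211203) = -302969*(-283272) = 85822634568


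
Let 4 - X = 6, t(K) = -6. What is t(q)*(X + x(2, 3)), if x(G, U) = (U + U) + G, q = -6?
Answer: -36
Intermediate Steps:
X = -2 (X = 4 - 1*6 = 4 - 6 = -2)
x(G, U) = G + 2*U (x(G, U) = 2*U + G = G + 2*U)
t(q)*(X + x(2, 3)) = -6*(-2 + (2 + 2*3)) = -6*(-2 + (2 + 6)) = -6*(-2 + 8) = -6*6 = -36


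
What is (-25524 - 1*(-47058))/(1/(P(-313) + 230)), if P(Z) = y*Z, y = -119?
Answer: 807029718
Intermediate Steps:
P(Z) = -119*Z
(-25524 - 1*(-47058))/(1/(P(-313) + 230)) = (-25524 - 1*(-47058))/(1/(-119*(-313) + 230)) = (-25524 + 47058)/(1/(37247 + 230)) = 21534/(1/37477) = 21534*37477 = 807029718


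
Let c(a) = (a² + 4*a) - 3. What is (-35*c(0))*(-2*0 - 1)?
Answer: -105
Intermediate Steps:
c(a) = -3 + a² + 4*a
(-35*c(0))*(-2*0 - 1) = (-35*(-3 + 0² + 4*0))*(-2*0 - 1) = (-35*(-3 + 0 + 0))*(0 - 1) = -35*(-3)*(-1) = 105*(-1) = -105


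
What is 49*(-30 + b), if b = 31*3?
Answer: 3087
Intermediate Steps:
b = 93
49*(-30 + b) = 49*(-30 + 93) = 49*63 = 3087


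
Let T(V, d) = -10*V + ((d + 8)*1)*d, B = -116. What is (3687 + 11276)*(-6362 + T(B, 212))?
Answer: 620036794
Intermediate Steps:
T(V, d) = -10*V + d*(8 + d) (T(V, d) = -10*V + ((8 + d)*1)*d = -10*V + (8 + d)*d = -10*V + d*(8 + d))
(3687 + 11276)*(-6362 + T(B, 212)) = (3687 + 11276)*(-6362 + (212² - 10*(-116) + 8*212)) = 14963*(-6362 + (44944 + 1160 + 1696)) = 14963*(-6362 + 47800) = 14963*41438 = 620036794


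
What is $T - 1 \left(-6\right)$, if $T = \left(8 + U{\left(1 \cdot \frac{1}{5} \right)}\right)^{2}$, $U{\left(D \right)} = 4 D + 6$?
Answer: $\frac{5626}{25} \approx 225.04$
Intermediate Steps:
$U{\left(D \right)} = 6 + 4 D$
$T = \frac{5476}{25}$ ($T = \left(8 + \left(6 + 4 \cdot 1 \cdot \frac{1}{5}\right)\right)^{2} = \left(8 + \left(6 + 4 \cdot \frac{1}{5}\right)\right)^{2} = \left(8 + \left(6 + \frac{4}{5}\right)\right)^{2} = \left(8 + \frac{34}{5}\right)^{2} = \left(\frac{74}{5}\right)^{2} = \frac{5476}{25} \approx 219.04$)
$T - 1 \left(-6\right) = \frac{5476}{25} - 1 \left(-6\right) = \frac{5476}{25} - -6 = \frac{5476}{25} + 6 = \frac{5626}{25}$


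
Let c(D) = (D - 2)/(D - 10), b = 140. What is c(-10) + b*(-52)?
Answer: -36397/5 ≈ -7279.4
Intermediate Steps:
c(D) = (-2 + D)/(-10 + D)
c(-10) + b*(-52) = (-2 - 10)/(-10 - 10) + 140*(-52) = -12/(-20) - 7280 = -1/20*(-12) - 7280 = 3/5 - 7280 = -36397/5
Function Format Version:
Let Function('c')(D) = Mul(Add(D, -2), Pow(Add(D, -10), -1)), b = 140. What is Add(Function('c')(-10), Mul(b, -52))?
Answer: Rational(-36397, 5) ≈ -7279.4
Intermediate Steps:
Function('c')(D) = Mul(Pow(Add(-10, D), -1), Add(-2, D)) (Function('c')(D) = Mul(Add(-2, D), Pow(Add(-10, D), -1)) = Mul(Pow(Add(-10, D), -1), Add(-2, D)))
Add(Function('c')(-10), Mul(b, -52)) = Add(Mul(Pow(Add(-10, -10), -1), Add(-2, -10)), Mul(140, -52)) = Add(Mul(Pow(-20, -1), -12), -7280) = Add(Mul(Rational(-1, 20), -12), -7280) = Add(Rational(3, 5), -7280) = Rational(-36397, 5)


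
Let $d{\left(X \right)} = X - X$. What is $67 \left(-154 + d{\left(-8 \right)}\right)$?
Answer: $-10318$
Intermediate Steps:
$d{\left(X \right)} = 0$
$67 \left(-154 + d{\left(-8 \right)}\right) = 67 \left(-154 + 0\right) = 67 \left(-154\right) = -10318$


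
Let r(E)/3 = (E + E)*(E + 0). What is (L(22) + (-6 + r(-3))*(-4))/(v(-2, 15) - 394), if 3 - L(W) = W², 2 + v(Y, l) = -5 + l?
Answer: 673/386 ≈ 1.7435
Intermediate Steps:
v(Y, l) = -7 + l (v(Y, l) = -2 + (-5 + l) = -7 + l)
r(E) = 6*E² (r(E) = 3*((E + E)*(E + 0)) = 3*((2*E)*E) = 3*(2*E²) = 6*E²)
L(W) = 3 - W²
(L(22) + (-6 + r(-3))*(-4))/(v(-2, 15) - 394) = ((3 - 1*22²) + (-6 + 6*(-3)²)*(-4))/((-7 + 15) - 394) = ((3 - 1*484) + (-6 + 6*9)*(-4))/(8 - 394) = ((3 - 484) + (-6 + 54)*(-4))/(-386) = (-481 + 48*(-4))*(-1/386) = (-481 - 192)*(-1/386) = -673*(-1/386) = 673/386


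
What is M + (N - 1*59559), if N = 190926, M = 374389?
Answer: 505756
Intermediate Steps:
M + (N - 1*59559) = 374389 + (190926 - 1*59559) = 374389 + (190926 - 59559) = 374389 + 131367 = 505756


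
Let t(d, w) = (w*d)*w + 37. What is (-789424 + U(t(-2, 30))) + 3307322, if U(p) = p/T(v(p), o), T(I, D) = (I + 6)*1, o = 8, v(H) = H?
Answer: 4423948549/1757 ≈ 2.5179e+6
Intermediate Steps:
T(I, D) = 6 + I (T(I, D) = (6 + I)*1 = 6 + I)
t(d, w) = 37 + d*w² (t(d, w) = (d*w)*w + 37 = d*w² + 37 = 37 + d*w²)
U(p) = p/(6 + p)
(-789424 + U(t(-2, 30))) + 3307322 = (-789424 + (37 - 2*30²)/(6 + (37 - 2*30²))) + 3307322 = (-789424 + (37 - 2*900)/(6 + (37 - 2*900))) + 3307322 = (-789424 + (37 - 1800)/(6 + (37 - 1800))) + 3307322 = (-789424 - 1763/(6 - 1763)) + 3307322 = (-789424 - 1763/(-1757)) + 3307322 = (-789424 - 1763*(-1/1757)) + 3307322 = (-789424 + 1763/1757) + 3307322 = -1387016205/1757 + 3307322 = 4423948549/1757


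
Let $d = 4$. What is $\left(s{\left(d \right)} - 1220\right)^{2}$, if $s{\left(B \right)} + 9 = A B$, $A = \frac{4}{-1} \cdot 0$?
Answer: $1510441$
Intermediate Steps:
$A = 0$ ($A = 4 \left(-1\right) 0 = \left(-4\right) 0 = 0$)
$s{\left(B \right)} = -9$ ($s{\left(B \right)} = -9 + 0 B = -9 + 0 = -9$)
$\left(s{\left(d \right)} - 1220\right)^{2} = \left(-9 - 1220\right)^{2} = \left(-1229\right)^{2} = 1510441$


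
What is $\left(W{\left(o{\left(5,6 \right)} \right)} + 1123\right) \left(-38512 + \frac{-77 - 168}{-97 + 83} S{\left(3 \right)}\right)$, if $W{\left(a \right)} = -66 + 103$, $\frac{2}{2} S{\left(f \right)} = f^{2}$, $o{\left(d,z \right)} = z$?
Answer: $-44491220$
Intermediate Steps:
$S{\left(f \right)} = f^{2}$
$W{\left(a \right)} = 37$
$\left(W{\left(o{\left(5,6 \right)} \right)} + 1123\right) \left(-38512 + \frac{-77 - 168}{-97 + 83} S{\left(3 \right)}\right) = \left(37 + 1123\right) \left(-38512 + \frac{-77 - 168}{-97 + 83} \cdot 3^{2}\right) = 1160 \left(-38512 + - \frac{245}{-14} \cdot 9\right) = 1160 \left(-38512 + \left(-245\right) \left(- \frac{1}{14}\right) 9\right) = 1160 \left(-38512 + \frac{35}{2} \cdot 9\right) = 1160 \left(-38512 + \frac{315}{2}\right) = 1160 \left(- \frac{76709}{2}\right) = -44491220$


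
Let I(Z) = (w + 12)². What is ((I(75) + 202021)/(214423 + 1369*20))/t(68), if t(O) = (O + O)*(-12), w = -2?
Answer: -202121/394622496 ≈ -0.00051219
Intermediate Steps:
I(Z) = 100 (I(Z) = (-2 + 12)² = 10² = 100)
t(O) = -24*O (t(O) = (2*O)*(-12) = -24*O)
((I(75) + 202021)/(214423 + 1369*20))/t(68) = ((100 + 202021)/(214423 + 1369*20))/((-24*68)) = (202121/(214423 + 27380))/(-1632) = (202121/241803)*(-1/1632) = -202121/394622496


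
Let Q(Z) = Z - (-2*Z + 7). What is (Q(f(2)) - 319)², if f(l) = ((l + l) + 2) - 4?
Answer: 102400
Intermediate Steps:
f(l) = -2 + 2*l (f(l) = (2*l + 2) - 4 = (2 + 2*l) - 4 = -2 + 2*l)
Q(Z) = -7 + 3*Z (Q(Z) = Z - (7 - 2*Z) = Z + (-7 + 2*Z) = -7 + 3*Z)
(Q(f(2)) - 319)² = ((-7 + 3*(-2 + 2*2)) - 319)² = ((-7 + 3*(-2 + 4)) - 319)² = ((-7 + 3*2) - 319)² = ((-7 + 6) - 319)² = (-1 - 319)² = (-320)² = 102400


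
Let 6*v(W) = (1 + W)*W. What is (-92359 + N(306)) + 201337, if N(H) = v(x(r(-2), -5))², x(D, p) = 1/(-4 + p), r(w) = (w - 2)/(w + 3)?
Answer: 6435041938/59049 ≈ 1.0898e+5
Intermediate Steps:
r(w) = (-2 + w)/(3 + w)
v(W) = W*(1 + W)/6 (v(W) = ((1 + W)*W)/6 = (W*(1 + W))/6 = W*(1 + W)/6)
N(H) = 16/59049 (N(H) = ((1 + 1/(-4 - 5))/(6*(-4 - 5)))² = ((⅙)*(1 + 1/(-9))/(-9))² = ((⅙)*(-⅑)*(1 - ⅑))² = ((⅙)*(-⅑)*(8/9))² = (-4/243)² = 16/59049)
(-92359 + N(306)) + 201337 = (-92359 + 16/59049) + 201337 = -5453706575/59049 + 201337 = 6435041938/59049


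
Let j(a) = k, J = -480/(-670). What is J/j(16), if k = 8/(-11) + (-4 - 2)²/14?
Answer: 1848/4757 ≈ 0.38848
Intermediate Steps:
J = 48/67 (J = -480*(-1/670) = 48/67 ≈ 0.71642)
k = 142/77 (k = 8*(-1/11) + (-6)²*(1/14) = -8/11 + 36*(1/14) = -8/11 + 18/7 = 142/77 ≈ 1.8442)
j(a) = 142/77
J/j(16) = 48/(67*(142/77)) = (48/67)*(77/142) = 1848/4757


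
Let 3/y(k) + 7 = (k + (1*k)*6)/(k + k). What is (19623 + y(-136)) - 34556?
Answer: -104537/7 ≈ -14934.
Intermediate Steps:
y(k) = -6/7 (y(k) = 3/(-7 + (k + (1*k)*6)/(k + k)) = 3/(-7 + (k + k*6)/((2*k))) = 3/(-7 + (k + 6*k)*(1/(2*k))) = 3/(-7 + (7*k)*(1/(2*k))) = 3/(-7 + 7/2) = 3/(-7/2) = 3*(-2/7) = -6/7)
(19623 + y(-136)) - 34556 = (19623 - 6/7) - 34556 = 137355/7 - 34556 = -104537/7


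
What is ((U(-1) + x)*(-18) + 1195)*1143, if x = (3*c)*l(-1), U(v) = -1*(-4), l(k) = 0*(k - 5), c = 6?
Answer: 1283589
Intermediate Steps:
l(k) = 0 (l(k) = 0*(-5 + k) = 0)
U(v) = 4
x = 0 (x = (3*6)*0 = 18*0 = 0)
((U(-1) + x)*(-18) + 1195)*1143 = ((4 + 0)*(-18) + 1195)*1143 = (4*(-18) + 1195)*1143 = (-72 + 1195)*1143 = 1123*1143 = 1283589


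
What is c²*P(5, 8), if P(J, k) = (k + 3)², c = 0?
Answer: 0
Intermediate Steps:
P(J, k) = (3 + k)²
c²*P(5, 8) = 0²*(3 + 8)² = 0*11² = 0*121 = 0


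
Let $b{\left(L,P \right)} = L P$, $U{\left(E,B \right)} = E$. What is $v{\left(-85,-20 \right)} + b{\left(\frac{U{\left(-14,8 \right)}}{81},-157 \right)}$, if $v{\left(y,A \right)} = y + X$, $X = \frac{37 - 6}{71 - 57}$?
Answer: $- \frac{63107}{1134} \approx -55.65$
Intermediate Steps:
$X = \frac{31}{14} \approx 2.2143$
$v{\left(y,A \right)} = \frac{31}{14} + y$ ($v{\left(y,A \right)} = y + \frac{31}{14} = \frac{31}{14} + y$)
$v{\left(-85,-20 \right)} + b{\left(\frac{U{\left(-14,8 \right)}}{81},-157 \right)} = \left(\frac{31}{14} - 85\right) + - \frac{14}{81} \left(-157\right) = - \frac{1159}{14} + \left(-14\right) \frac{1}{81} \left(-157\right) = - \frac{1159}{14} - - \frac{2198}{81} = - \frac{1159}{14} + \frac{2198}{81} = - \frac{63107}{1134}$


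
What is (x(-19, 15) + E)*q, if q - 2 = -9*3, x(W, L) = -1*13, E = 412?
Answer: -9975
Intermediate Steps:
x(W, L) = -13
q = -25 (q = 2 - 9*3 = 2 - 27 = -25)
(x(-19, 15) + E)*q = (-13 + 412)*(-25) = 399*(-25) = -9975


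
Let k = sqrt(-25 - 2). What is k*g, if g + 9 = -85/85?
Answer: -30*I*sqrt(3) ≈ -51.962*I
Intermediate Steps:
k = 3*I*sqrt(3) (k = sqrt(-27) = 3*I*sqrt(3) ≈ 5.1962*I)
g = -10 (g = -9 - 85/85 = -9 - 85*1/85 = -9 - 1 = -10)
k*g = (3*I*sqrt(3))*(-10) = -30*I*sqrt(3)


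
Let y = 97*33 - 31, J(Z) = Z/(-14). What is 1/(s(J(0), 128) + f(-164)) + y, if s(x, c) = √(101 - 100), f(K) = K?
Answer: 516709/163 ≈ 3170.0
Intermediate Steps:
J(Z) = -Z/14 (J(Z) = Z*(-1/14) = -Z/14)
y = 3170 (y = 3201 - 31 = 3170)
s(x, c) = 1 (s(x, c) = √1 = 1)
1/(s(J(0), 128) + f(-164)) + y = 1/(1 - 164) + 3170 = 1/(-163) + 3170 = -1/163 + 3170 = 516709/163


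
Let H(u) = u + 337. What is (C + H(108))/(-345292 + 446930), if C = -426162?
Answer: -425717/101638 ≈ -4.1886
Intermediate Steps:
H(u) = 337 + u
(C + H(108))/(-345292 + 446930) = (-426162 + (337 + 108))/(-345292 + 446930) = (-426162 + 445)/101638 = -425717*1/101638 = -425717/101638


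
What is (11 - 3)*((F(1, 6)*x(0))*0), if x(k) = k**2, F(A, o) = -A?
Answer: 0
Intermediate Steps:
(11 - 3)*((F(1, 6)*x(0))*0) = (11 - 3)*((-1*1*0**2)*0) = 8*(-1*0*0) = 8*(0*0) = 8*0 = 0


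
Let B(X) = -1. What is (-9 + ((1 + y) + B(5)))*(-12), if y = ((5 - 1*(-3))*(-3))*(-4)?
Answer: -1044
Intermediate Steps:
y = 96 (y = ((5 + 3)*(-3))*(-4) = (8*(-3))*(-4) = -24*(-4) = 96)
(-9 + ((1 + y) + B(5)))*(-12) = (-9 + ((1 + 96) - 1))*(-12) = (-9 + (97 - 1))*(-12) = (-9 + 96)*(-12) = 87*(-12) = -1044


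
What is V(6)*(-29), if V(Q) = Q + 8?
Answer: -406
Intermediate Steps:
V(Q) = 8 + Q
V(6)*(-29) = (8 + 6)*(-29) = 14*(-29) = -406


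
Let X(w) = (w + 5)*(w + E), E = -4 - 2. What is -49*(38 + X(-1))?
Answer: -490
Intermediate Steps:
E = -6
X(w) = (-6 + w)*(5 + w) (X(w) = (w + 5)*(w - 6) = (5 + w)*(-6 + w) = (-6 + w)*(5 + w))
-49*(38 + X(-1)) = -49*(38 + (-30 + (-1)**2 - 1*(-1))) = -49*(38 + (-30 + 1 + 1)) = -49*(38 - 28) = -49*10 = -490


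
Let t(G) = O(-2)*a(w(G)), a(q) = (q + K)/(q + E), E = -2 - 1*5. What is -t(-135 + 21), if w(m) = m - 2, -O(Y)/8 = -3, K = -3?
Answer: -952/41 ≈ -23.220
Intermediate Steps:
O(Y) = 24 (O(Y) = -8*(-3) = 24)
E = -7 (E = -2 - 5 = -7)
w(m) = -2 + m
a(q) = (-3 + q)/(-7 + q) (a(q) = (q - 3)/(q - 7) = (-3 + q)/(-7 + q))
t(G) = 24*(-5 + G)/(-9 + G) (t(G) = 24*((-3 + (-2 + G))/(-7 + (-2 + G))) = 24*((-5 + G)/(-9 + G)) = 24*(-5 + G)/(-9 + G))
-t(-135 + 21) = -24*(-5 + (-135 + 21))/(-9 + (-135 + 21)) = -24*(-5 - 114)/(-9 - 114) = -24*(-119)/(-123) = -24*(-1)*(-119)/123 = -1*952/41 = -952/41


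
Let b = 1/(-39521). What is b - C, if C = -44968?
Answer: 1777180327/39521 ≈ 44968.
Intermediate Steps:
b = -1/39521 ≈ -2.5303e-5
b - C = -1/39521 - 1*(-44968) = -1/39521 + 44968 = 1777180327/39521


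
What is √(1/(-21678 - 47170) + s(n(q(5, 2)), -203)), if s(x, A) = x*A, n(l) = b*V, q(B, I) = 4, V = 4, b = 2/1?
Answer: I*√481114785359/17212 ≈ 40.299*I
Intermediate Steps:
b = 2 (b = 2*1 = 2)
n(l) = 8 (n(l) = 2*4 = 8)
s(x, A) = A*x
√(1/(-21678 - 47170) + s(n(q(5, 2)), -203)) = √(1/(-21678 - 47170) - 203*8) = √(1/(-68848) - 1624) = √(-1/68848 - 1624) = √(-111809153/68848) = I*√481114785359/17212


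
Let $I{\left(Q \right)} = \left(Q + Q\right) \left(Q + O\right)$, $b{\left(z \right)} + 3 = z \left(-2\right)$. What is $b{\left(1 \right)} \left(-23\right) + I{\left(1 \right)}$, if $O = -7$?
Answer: $103$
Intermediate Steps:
$b{\left(z \right)} = -3 - 2 z$ ($b{\left(z \right)} = -3 + z \left(-2\right) = -3 - 2 z$)
$I{\left(Q \right)} = 2 Q \left(-7 + Q\right)$ ($I{\left(Q \right)} = \left(Q + Q\right) \left(Q - 7\right) = 2 Q \left(-7 + Q\right)$)
$b{\left(1 \right)} \left(-23\right) + I{\left(1 \right)} = \left(-3 - 2\right) \left(-23\right) + 2 \cdot 1 \left(-7 + 1\right) = \left(-3 - 2\right) \left(-23\right) + 2 \cdot 1 \left(-6\right) = \left(-5\right) \left(-23\right) - 12 = 115 - 12 = 103$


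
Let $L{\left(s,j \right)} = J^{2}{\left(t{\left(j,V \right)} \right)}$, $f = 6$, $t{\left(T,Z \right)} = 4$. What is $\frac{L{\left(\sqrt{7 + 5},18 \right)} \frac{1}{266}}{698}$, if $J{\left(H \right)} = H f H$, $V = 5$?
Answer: $\frac{2304}{46417} \approx 0.049637$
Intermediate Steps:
$J{\left(H \right)} = 6 H^{2}$ ($J{\left(H \right)} = H 6 H = 6 H H = 6 H^{2}$)
$L{\left(s,j \right)} = 9216$ ($L{\left(s,j \right)} = \left(6 \cdot 4^{2}\right)^{2} = \left(6 \cdot 16\right)^{2} = 96^{2} = 9216$)
$\frac{L{\left(\sqrt{7 + 5},18 \right)} \frac{1}{266}}{698} = \frac{9216 \cdot \frac{1}{266}}{698} = 9216 \cdot \frac{1}{266} \cdot \frac{1}{698} = \frac{4608}{133} \cdot \frac{1}{698} = \frac{2304}{46417}$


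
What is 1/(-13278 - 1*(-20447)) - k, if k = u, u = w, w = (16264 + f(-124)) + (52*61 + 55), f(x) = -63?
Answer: -139279331/7169 ≈ -19428.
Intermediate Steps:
w = 19428 (w = (16264 - 63) + (52*61 + 55) = 16201 + (3172 + 55) = 16201 + 3227 = 19428)
u = 19428
k = 19428
1/(-13278 - 1*(-20447)) - k = 1/(-13278 - 1*(-20447)) - 1*19428 = 1/(-13278 + 20447) - 19428 = 1/7169 - 19428 = -139279331/7169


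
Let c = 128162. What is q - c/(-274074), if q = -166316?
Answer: -22791381611/137037 ≈ -1.6632e+5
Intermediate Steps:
q - c/(-274074) = -166316 - 128162/(-274074) = -166316 - 128162*(-1)/274074 = -166316 - 1*(-64081/137037) = -166316 + 64081/137037 = -22791381611/137037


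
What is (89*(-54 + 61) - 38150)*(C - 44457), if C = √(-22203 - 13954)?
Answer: 1668337839 - 37527*I*√36157 ≈ 1.6683e+9 - 7.1358e+6*I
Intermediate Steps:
C = I*√36157 (C = √(-36157) = I*√36157 ≈ 190.15*I)
(89*(-54 + 61) - 38150)*(C - 44457) = (89*(-54 + 61) - 38150)*(I*√36157 - 44457) = (89*7 - 38150)*(-44457 + I*√36157) = (623 - 38150)*(-44457 + I*√36157) = -37527*(-44457 + I*√36157) = 1668337839 - 37527*I*√36157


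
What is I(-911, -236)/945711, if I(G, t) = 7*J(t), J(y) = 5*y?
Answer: -140/16029 ≈ -0.0087342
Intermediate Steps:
I(G, t) = 35*t (I(G, t) = 7*(5*t) = 35*t)
I(-911, -236)/945711 = (35*(-236))/945711 = -8260*1/945711 = -140/16029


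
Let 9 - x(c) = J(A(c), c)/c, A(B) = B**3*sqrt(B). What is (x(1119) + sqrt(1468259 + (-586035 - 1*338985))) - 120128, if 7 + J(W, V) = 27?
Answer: -134413181/1119 + sqrt(543239) ≈ -1.1938e+5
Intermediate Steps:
A(B) = B**(7/2)
J(W, V) = 20 (J(W, V) = -7 + 27 = 20)
x(c) = 9 - 20/c
(x(1119) + sqrt(1468259 + (-586035 - 1*338985))) - 120128 = ((9 - 20/1119) + sqrt(1468259 + (-586035 - 1*338985))) - 120128 = ((9 - 20*1/1119) + sqrt(1468259 + (-586035 - 338985))) - 120128 = ((9 - 20/1119) + sqrt(1468259 - 925020)) - 120128 = (10051/1119 + sqrt(543239)) - 120128 = -134413181/1119 + sqrt(543239)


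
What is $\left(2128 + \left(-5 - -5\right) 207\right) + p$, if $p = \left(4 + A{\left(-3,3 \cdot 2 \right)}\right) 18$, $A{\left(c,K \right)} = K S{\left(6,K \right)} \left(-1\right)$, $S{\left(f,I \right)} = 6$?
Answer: $1552$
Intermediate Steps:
$A{\left(c,K \right)} = - 6 K$ ($A{\left(c,K \right)} = K 6 \left(-1\right) = 6 K \left(-1\right) = - 6 K$)
$p = -576$ ($p = \left(4 - 6 \cdot 3 \cdot 2\right) 18 = \left(4 - 36\right) 18 = \left(-32\right) 18 = -576$)
$\left(2128 + \left(-5 - -5\right) 207\right) + p = \left(2128 + \left(-5 - -5\right) 207\right) - 576 = \left(2128 + \left(-5 + 5\right) 207\right) - 576 = \left(2128 + 0 \cdot 207\right) - 576 = \left(2128 + 0\right) - 576 = 2128 - 576 = 1552$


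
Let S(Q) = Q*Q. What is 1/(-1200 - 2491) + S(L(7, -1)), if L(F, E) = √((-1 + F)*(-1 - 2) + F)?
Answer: -40602/3691 ≈ -11.000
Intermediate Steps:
L(F, E) = √(3 - 2*F) (L(F, E) = √((-1 + F)*(-3) + F) = √((3 - 3*F) + F) = √(3 - 2*F))
S(Q) = Q²
1/(-1200 - 2491) + S(L(7, -1)) = 1/(-1200 - 2491) + (√(3 - 2*7))² = 1/(-3691) + (√(3 - 14))² = -1/3691 + (√(-11))² = -1/3691 + (I*√11)² = -1/3691 - 11 = -40602/3691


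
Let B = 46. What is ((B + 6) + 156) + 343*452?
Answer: 155244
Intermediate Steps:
((B + 6) + 156) + 343*452 = ((46 + 6) + 156) + 343*452 = (52 + 156) + 155036 = 208 + 155036 = 155244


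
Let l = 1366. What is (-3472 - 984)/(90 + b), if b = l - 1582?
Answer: 2228/63 ≈ 35.365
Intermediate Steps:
b = -216 (b = 1366 - 1582 = -216)
(-3472 - 984)/(90 + b) = (-3472 - 984)/(90 - 216) = -4456/(-126) = -4456*(-1/126) = 2228/63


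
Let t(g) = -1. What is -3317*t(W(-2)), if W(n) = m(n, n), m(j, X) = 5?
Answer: 3317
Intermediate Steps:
W(n) = 5
-3317*t(W(-2)) = -3317*(-1) = 3317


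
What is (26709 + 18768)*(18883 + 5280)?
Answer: 1098860751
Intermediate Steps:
(26709 + 18768)*(18883 + 5280) = 45477*24163 = 1098860751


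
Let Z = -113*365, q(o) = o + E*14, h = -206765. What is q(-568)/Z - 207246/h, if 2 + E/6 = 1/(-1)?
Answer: 134113978/131200345 ≈ 1.0222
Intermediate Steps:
E = -18 (E = -12 + 6/(-1) = -12 + 6*(-1) = -12 - 6 = -18)
q(o) = -252 + o (q(o) = o - 18*14 = o - 252 = -252 + o)
Z = -41245
q(-568)/Z - 207246/h = (-252 - 568)/(-41245) - 207246/(-206765) = -820*(-1/41245) - 207246*(-1/206765) = 164/8249 + 15942/15905 = 134113978/131200345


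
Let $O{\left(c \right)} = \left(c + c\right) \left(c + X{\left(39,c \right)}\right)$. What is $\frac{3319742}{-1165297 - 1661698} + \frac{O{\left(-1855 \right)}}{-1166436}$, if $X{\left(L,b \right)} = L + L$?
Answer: $- \frac{11254855853081}{1648754369910} \approx -6.8263$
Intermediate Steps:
$X{\left(L,b \right)} = 2 L$
$O{\left(c \right)} = 2 c \left(78 + c\right)$ ($O{\left(c \right)} = \left(c + c\right) \left(c + 2 \cdot 39\right) = 2 c \left(c + 78\right) = 2 c \left(78 + c\right)$)
$\frac{3319742}{-1165297 - 1661698} + \frac{O{\left(-1855 \right)}}{-1166436} = \frac{3319742}{-1165297 - 1661698} + \frac{2 \left(-1855\right) \left(78 - 1855\right)}{-1166436} = \frac{3319742}{-1165297 - 1661698} + 2 \left(-1855\right) \left(-1777\right) \left(- \frac{1}{1166436}\right) = \frac{3319742}{-2826995} + 6592670 \left(- \frac{1}{1166436}\right) = 3319742 \left(- \frac{1}{2826995}\right) - \frac{3296335}{583218} = - \frac{3319742}{2826995} - \frac{3296335}{583218} = - \frac{11254855853081}{1648754369910}$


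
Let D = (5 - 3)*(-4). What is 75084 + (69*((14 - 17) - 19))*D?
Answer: 87228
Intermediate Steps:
D = -8 (D = 2*(-4) = -8)
75084 + (69*((14 - 17) - 19))*D = 75084 + (69*((14 - 17) - 19))*(-8) = 75084 + (69*(-3 - 19))*(-8) = 75084 + (69*(-22))*(-8) = 75084 - 1518*(-8) = 75084 + 12144 = 87228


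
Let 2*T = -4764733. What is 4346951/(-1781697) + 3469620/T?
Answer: -33075683969363/8489310491901 ≈ -3.8962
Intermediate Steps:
T = -4764733/2 (T = (½)*(-4764733) = -4764733/2 ≈ -2.3824e+6)
4346951/(-1781697) + 3469620/T = 4346951/(-1781697) + 3469620/(-4764733/2) = 4346951*(-1/1781697) + 3469620*(-2/4764733) = -4346951/1781697 - 6939240/4764733 = -33075683969363/8489310491901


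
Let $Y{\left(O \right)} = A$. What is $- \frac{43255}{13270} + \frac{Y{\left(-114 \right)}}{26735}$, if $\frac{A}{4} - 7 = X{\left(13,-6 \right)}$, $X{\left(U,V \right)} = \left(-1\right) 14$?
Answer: $- \frac{231358797}{70954690} \approx -3.2607$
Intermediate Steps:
$X{\left(U,V \right)} = -14$
$A = -28$ ($A = 28 + 4 \left(-14\right) = 28 - 56 = -28$)
$Y{\left(O \right)} = -28$
$- \frac{43255}{13270} + \frac{Y{\left(-114 \right)}}{26735} = - \frac{43255}{13270} - \frac{28}{26735} = \left(-43255\right) \frac{1}{13270} - \frac{28}{26735} = - \frac{8651}{2654} - \frac{28}{26735} = - \frac{231358797}{70954690}$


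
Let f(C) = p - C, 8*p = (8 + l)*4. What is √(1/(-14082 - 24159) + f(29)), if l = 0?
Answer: I*√4062154474/12747 ≈ 5.0*I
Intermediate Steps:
p = 4 (p = ((8 + 0)*4)/8 = (8*4)/8 = (⅛)*32 = 4)
f(C) = 4 - C
√(1/(-14082 - 24159) + f(29)) = √(1/(-14082 - 24159) + (4 - 1*29)) = √(1/(-38241) + (4 - 29)) = √(-1/38241 - 25) = √(-956026/38241) = I*√4062154474/12747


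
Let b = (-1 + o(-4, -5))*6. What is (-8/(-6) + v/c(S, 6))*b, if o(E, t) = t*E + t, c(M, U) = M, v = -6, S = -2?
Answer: 364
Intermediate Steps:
o(E, t) = t + E*t (o(E, t) = E*t + t = t + E*t)
b = 84 (b = (-1 - 5*(1 - 4))*6 = (-1 - 5*(-3))*6 = (-1 + 15)*6 = 14*6 = 84)
(-8/(-6) + v/c(S, 6))*b = (-8/(-6) - 6/(-2))*84 = (-8*(-1/6) - 6*(-1/2))*84 = (4/3 + 3)*84 = (13/3)*84 = 364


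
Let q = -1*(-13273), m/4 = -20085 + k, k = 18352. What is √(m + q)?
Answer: √6341 ≈ 79.630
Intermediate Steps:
m = -6932 (m = 4*(-20085 + 18352) = 4*(-1733) = -6932)
q = 13273
√(m + q) = √(-6932 + 13273) = √6341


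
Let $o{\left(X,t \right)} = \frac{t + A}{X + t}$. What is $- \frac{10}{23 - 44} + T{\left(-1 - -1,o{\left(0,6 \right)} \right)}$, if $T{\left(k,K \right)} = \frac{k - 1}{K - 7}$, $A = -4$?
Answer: $\frac{263}{420} \approx 0.62619$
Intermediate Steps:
$o{\left(X,t \right)} = \frac{-4 + t}{X + t}$ ($o{\left(X,t \right)} = \frac{t - 4}{X + t} = \frac{-4 + t}{X + t}$)
$T{\left(k,K \right)} = \frac{-1 + k}{-7 + K}$
$- \frac{10}{23 - 44} + T{\left(-1 - -1,o{\left(0,6 \right)} \right)} = - \frac{10}{23 - 44} + \frac{-1 - 0}{-7 + \frac{-4 + 6}{0 + 6}} = - \frac{10}{-21} + \frac{-1 + \left(-1 + 1\right)}{-7 + \frac{1}{6} \cdot 2} = \left(-10\right) \left(- \frac{1}{21}\right) + \frac{-1 + 0}{-7 + \frac{1}{6} \cdot 2} = \frac{10}{21} + \frac{1}{-7 + \frac{1}{3}} \left(-1\right) = \frac{10}{21} + \frac{1}{- \frac{20}{3}} \left(-1\right) = \frac{10}{21} - - \frac{3}{20} = \frac{10}{21} + \frac{3}{20} = \frac{263}{420}$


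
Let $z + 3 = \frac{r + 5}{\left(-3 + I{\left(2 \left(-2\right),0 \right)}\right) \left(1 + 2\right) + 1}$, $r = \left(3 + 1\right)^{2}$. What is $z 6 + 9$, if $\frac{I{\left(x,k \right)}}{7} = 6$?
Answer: $- \frac{468}{59} \approx -7.9322$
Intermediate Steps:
$I{\left(x,k \right)} = 42$ ($I{\left(x,k \right)} = 7 \cdot 6 = 42$)
$r = 16$ ($r = 4^{2} = 16$)
$z = - \frac{333}{118}$ ($z = -3 + \frac{16 + 5}{\left(-3 + 42\right) \left(1 + 2\right) + 1} = -3 + \frac{21}{39 \cdot 3 + 1} = -3 + \frac{21}{117 + 1} = -3 + \frac{21}{118} = - \frac{333}{118} \approx -2.822$)
$z 6 + 9 = \left(- \frac{333}{118}\right) 6 + 9 = - \frac{999}{59} + 9 = - \frac{468}{59}$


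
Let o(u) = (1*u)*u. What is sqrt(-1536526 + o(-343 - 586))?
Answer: I*sqrt(673485) ≈ 820.66*I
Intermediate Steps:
o(u) = u**2 (o(u) = u*u = u**2)
sqrt(-1536526 + o(-343 - 586)) = sqrt(-1536526 + (-343 - 586)**2) = sqrt(-1536526 + (-929)**2) = sqrt(-1536526 + 863041) = sqrt(-673485) = I*sqrt(673485)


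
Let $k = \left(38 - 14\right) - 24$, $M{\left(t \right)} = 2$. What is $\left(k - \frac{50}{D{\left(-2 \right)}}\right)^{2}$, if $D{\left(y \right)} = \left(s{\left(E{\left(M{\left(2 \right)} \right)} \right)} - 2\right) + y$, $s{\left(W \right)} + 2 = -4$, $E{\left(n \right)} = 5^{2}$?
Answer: $25$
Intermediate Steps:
$k = 0$ ($k = 24 - 24 = 0$)
$E{\left(n \right)} = 25$
$s{\left(W \right)} = -6$ ($s{\left(W \right)} = -2 - 4 = -6$)
$D{\left(y \right)} = -8 + y$ ($D{\left(y \right)} = \left(-6 - 2\right) + y = -8 + y$)
$\left(k - \frac{50}{D{\left(-2 \right)}}\right)^{2} = \left(0 - \frac{50}{-8 - 2}\right)^{2} = \left(0 - \frac{50}{-10}\right)^{2} = \left(0 - -5\right)^{2} = \left(0 + 5\right)^{2} = 5^{2} = 25$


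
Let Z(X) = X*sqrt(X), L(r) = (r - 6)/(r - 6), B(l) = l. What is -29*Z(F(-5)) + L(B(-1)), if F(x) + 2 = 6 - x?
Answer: -782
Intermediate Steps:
F(x) = 4 - x (F(x) = -2 + (6 - x) = 4 - x)
L(r) = 1 (L(r) = (-6 + r)/(-6 + r) = 1)
Z(X) = X**(3/2)
-29*Z(F(-5)) + L(B(-1)) = -29*(4 - 1*(-5))**(3/2) + 1 = -29*(4 + 5)**(3/2) + 1 = -29*9**(3/2) + 1 = -29*27 + 1 = -783 + 1 = -782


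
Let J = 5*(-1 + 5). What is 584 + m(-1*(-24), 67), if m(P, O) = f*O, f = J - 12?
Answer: 1120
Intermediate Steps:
J = 20 (J = 5*4 = 20)
f = 8 (f = 20 - 12 = 8)
m(P, O) = 8*O
584 + m(-1*(-24), 67) = 584 + 8*67 = 584 + 536 = 1120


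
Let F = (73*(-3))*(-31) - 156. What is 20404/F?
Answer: 20404/6633 ≈ 3.0761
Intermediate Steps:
F = 6633 (F = -219*(-31) - 156 = 6789 - 156 = 6633)
20404/F = 20404/6633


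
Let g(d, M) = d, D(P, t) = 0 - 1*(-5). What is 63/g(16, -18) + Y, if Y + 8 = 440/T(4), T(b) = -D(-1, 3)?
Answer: -1473/16 ≈ -92.063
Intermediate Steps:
D(P, t) = 5 (D(P, t) = 0 + 5 = 5)
T(b) = -5 (T(b) = -1*5 = -5)
Y = -96 (Y = -8 + 440/(-5) = -8 + 440*(-⅕) = -8 - 88 = -96)
63/g(16, -18) + Y = 63/16 - 96 = -1473/16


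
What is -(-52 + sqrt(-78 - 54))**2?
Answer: -2572 + 208*I*sqrt(33) ≈ -2572.0 + 1194.9*I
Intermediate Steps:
-(-52 + sqrt(-78 - 54))**2 = -(-52 + sqrt(-132))**2 = -(-52 + 2*I*sqrt(33))**2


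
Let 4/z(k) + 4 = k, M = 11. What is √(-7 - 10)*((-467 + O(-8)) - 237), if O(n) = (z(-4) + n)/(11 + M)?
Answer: -30993*I*√17/44 ≈ -2904.3*I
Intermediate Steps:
z(k) = 4/(-4 + k)
O(n) = -1/44 + n/22 (O(n) = (4/(-4 - 4) + n)/(11 + 11) = (4/(-8) + n)/22 = (4*(-⅛) + n)*(1/22) = (-½ + n)*(1/22) = -1/44 + n/22)
√(-7 - 10)*((-467 + O(-8)) - 237) = √(-7 - 10)*((-467 + (-1/44 + (1/22)*(-8))) - 237) = √(-17)*((-467 + (-1/44 - 4/11)) - 237) = (I*√17)*((-467 - 17/44) - 237) = (I*√17)*(-20565/44 - 237) = (I*√17)*(-30993/44) = -30993*I*√17/44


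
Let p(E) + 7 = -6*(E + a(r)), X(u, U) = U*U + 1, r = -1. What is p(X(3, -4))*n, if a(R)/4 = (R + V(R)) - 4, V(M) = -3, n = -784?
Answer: -65072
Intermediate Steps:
a(R) = -28 + 4*R (a(R) = 4*((R - 3) - 4) = 4*((-3 + R) - 4) = 4*(-7 + R) = -28 + 4*R)
X(u, U) = 1 + U² (X(u, U) = U² + 1 = 1 + U²)
p(E) = 185 - 6*E (p(E) = -7 - 6*(E + (-28 + 4*(-1))) = -7 - 6*(E + (-28 - 4)) = -7 - 6*(E - 32) = -7 - 6*(-32 + E) = -7 + (192 - 6*E) = 185 - 6*E)
p(X(3, -4))*n = (185 - 6*(1 + (-4)²))*(-784) = (185 - 6*(1 + 16))*(-784) = (185 - 6*17)*(-784) = (185 - 102)*(-784) = 83*(-784) = -65072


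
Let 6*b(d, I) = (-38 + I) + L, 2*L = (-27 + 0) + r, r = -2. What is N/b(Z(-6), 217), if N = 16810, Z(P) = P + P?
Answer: 201720/329 ≈ 613.13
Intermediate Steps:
L = -29/2 (L = ((-27 + 0) - 2)/2 = (-27 - 2)/2 = (½)*(-29) = -29/2 ≈ -14.500)
Z(P) = 2*P
b(d, I) = -35/4 + I/6 (b(d, I) = ((-38 + I) - 29/2)/6 = (-105/2 + I)/6 = -35/4 + I/6)
N/b(Z(-6), 217) = 16810/(-35/4 + (⅙)*217) = 16810/(-35/4 + 217/6) = 16810/(329/12) = 16810*(12/329) = 201720/329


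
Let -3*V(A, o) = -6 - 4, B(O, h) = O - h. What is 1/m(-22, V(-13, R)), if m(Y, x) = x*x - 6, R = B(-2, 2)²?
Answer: 9/46 ≈ 0.19565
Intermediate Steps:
R = 16 (R = (-2 - 1*2)² = (-2 - 2)² = (-4)² = 16)
V(A, o) = 10/3 (V(A, o) = -(-6 - 4)/3 = -⅓*(-10) = 10/3)
m(Y, x) = -6 + x² (m(Y, x) = x² - 6 = -6 + x²)
1/m(-22, V(-13, R)) = 1/(-6 + (10/3)²) = 1/(-6 + 100/9) = 1/(46/9) = 9/46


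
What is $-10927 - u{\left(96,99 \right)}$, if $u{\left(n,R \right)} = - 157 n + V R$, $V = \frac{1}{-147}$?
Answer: $\frac{203138}{49} \approx 4145.7$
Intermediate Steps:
$V = - \frac{1}{147} \approx -0.0068027$
$u{\left(n,R \right)} = - 157 n - \frac{R}{147}$
$-10927 - u{\left(96,99 \right)} = -10927 - \left(\left(-157\right) 96 - \frac{33}{49}\right) = -10927 - \left(-15072 - \frac{33}{49}\right) = -10927 - - \frac{738561}{49} = -10927 + \frac{738561}{49} = \frac{203138}{49}$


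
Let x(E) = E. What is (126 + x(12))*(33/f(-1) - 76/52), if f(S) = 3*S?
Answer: -22356/13 ≈ -1719.7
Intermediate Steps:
(126 + x(12))*(33/f(-1) - 76/52) = (126 + 12)*(33/((3*(-1))) - 76/52) = 138*(33/(-3) - 76*1/52) = 138*(33*(-⅓) - 19/13) = 138*(-11 - 19/13) = 138*(-162/13) = -22356/13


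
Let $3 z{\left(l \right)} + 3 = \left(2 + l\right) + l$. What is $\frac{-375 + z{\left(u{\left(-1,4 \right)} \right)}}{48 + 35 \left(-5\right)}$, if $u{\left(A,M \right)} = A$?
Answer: $\frac{376}{127} \approx 2.9606$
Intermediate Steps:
$z{\left(l \right)} = - \frac{1}{3} + \frac{2 l}{3}$ ($z{\left(l \right)} = -1 + \frac{\left(2 + l\right) + l}{3} = -1 + \frac{2 + 2 l}{3} = -1 + \left(\frac{2}{3} + \frac{2 l}{3}\right) = - \frac{1}{3} + \frac{2 l}{3}$)
$\frac{-375 + z{\left(u{\left(-1,4 \right)} \right)}}{48 + 35 \left(-5\right)} = \frac{-375 + \left(- \frac{1}{3} + \frac{2}{3} \left(-1\right)\right)}{48 + 35 \left(-5\right)} = \frac{-375 - 1}{48 - 175} = \frac{-375 - 1}{-127} = \left(-376\right) \left(- \frac{1}{127}\right) = \frac{376}{127}$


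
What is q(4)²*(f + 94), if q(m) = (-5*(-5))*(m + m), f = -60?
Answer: 1360000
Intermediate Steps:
q(m) = 50*m (q(m) = 25*(2*m) = 50*m)
q(4)²*(f + 94) = (50*4)²*(-60 + 94) = 200²*34 = 40000*34 = 1360000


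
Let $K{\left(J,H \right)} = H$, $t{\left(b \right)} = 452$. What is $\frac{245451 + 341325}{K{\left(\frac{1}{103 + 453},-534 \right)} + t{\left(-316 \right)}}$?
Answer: $- \frac{293388}{41} \approx -7155.8$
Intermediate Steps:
$\frac{245451 + 341325}{K{\left(\frac{1}{103 + 453},-534 \right)} + t{\left(-316 \right)}} = \frac{245451 + 341325}{-534 + 452} = \frac{586776}{-82} = 586776 \left(- \frac{1}{82}\right) = - \frac{293388}{41}$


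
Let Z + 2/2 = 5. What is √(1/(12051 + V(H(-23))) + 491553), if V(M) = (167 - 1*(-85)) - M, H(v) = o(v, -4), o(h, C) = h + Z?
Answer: √74633319777574/12322 ≈ 701.11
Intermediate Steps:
Z = 4 (Z = -1 + 5 = 4)
o(h, C) = 4 + h (o(h, C) = h + 4 = 4 + h)
H(v) = 4 + v
V(M) = 252 - M (V(M) = (167 + 85) - M = 252 - M)
√(1/(12051 + V(H(-23))) + 491553) = √(1/(12051 + (252 - (4 - 23))) + 491553) = √(1/(12051 + (252 - 1*(-19))) + 491553) = √(1/(12051 + (252 + 19)) + 491553) = √(1/(12051 + 271) + 491553) = √(1/12322 + 491553) = √(6056916067/12322) = √74633319777574/12322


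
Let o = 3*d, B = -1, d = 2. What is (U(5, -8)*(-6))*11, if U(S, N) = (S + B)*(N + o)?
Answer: 528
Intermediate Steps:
o = 6 (o = 3*2 = 6)
U(S, N) = (-1 + S)*(6 + N) (U(S, N) = (S - 1)*(N + 6) = (-1 + S)*(6 + N))
(U(5, -8)*(-6))*11 = ((-6 - 1*(-8) + 6*5 - 8*5)*(-6))*11 = ((-6 + 8 + 30 - 40)*(-6))*11 = -8*(-6)*11 = 48*11 = 528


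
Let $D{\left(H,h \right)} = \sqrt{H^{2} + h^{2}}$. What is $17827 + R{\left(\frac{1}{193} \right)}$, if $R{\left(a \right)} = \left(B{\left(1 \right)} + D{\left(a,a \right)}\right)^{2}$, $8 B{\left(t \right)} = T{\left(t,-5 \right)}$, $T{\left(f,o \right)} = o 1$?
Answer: $\frac{42499358425}{2383936} - \frac{5 \sqrt{2}}{772} \approx 17827.0$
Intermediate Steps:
$T{\left(f,o \right)} = o$
$B{\left(t \right)} = - \frac{5}{8}$ ($B{\left(t \right)} = \frac{1}{8} \left(-5\right) = - \frac{5}{8}$)
$R{\left(a \right)} = \left(- \frac{5}{8} + \sqrt{2} \sqrt{a^{2}}\right)^{2}$ ($R{\left(a \right)} = \left(- \frac{5}{8} + \sqrt{a^{2} + a^{2}}\right)^{2} = \left(- \frac{5}{8} + \sqrt{2 a^{2}}\right)^{2} = \left(- \frac{5}{8} + \sqrt{2} \sqrt{a^{2}}\right)^{2}$)
$17827 + R{\left(\frac{1}{193} \right)} = 17827 + \frac{\left(-5 + 8 \sqrt{2} \sqrt{\left(\frac{1}{193}\right)^{2}}\right)^{2}}{64} = 17827 + \frac{\left(-5 + \frac{8 \sqrt{2}}{193}\right)^{2}}{64}$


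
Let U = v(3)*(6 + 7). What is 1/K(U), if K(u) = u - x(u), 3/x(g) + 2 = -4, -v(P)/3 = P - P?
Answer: 2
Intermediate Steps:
v(P) = 0 (v(P) = -3*(P - P) = -3*0 = 0)
x(g) = -½ (x(g) = 3/(-2 - 4) = 3/(-6) = 3*(-⅙) = -½)
U = 0 (U = 0*(6 + 7) = 0*13 = 0)
K(u) = ½ + u (K(u) = u - 1*(-½) = u + ½ = ½ + u)
1/K(U) = 1/(½ + 0) = 1/(½) = 2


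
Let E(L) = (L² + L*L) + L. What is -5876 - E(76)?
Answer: -17504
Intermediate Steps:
E(L) = L + 2*L² (E(L) = (L² + L²) + L = 2*L² + L = L + 2*L²)
-5876 - E(76) = -5876 - 76*(1 + 2*76) = -5876 - 76*(1 + 152) = -5876 - 76*153 = -5876 - 1*11628 = -5876 - 11628 = -17504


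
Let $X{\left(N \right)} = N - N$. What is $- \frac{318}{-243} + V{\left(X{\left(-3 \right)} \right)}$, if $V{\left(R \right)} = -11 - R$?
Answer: $- \frac{785}{81} \approx -9.6914$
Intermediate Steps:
$X{\left(N \right)} = 0$
$- \frac{318}{-243} + V{\left(X{\left(-3 \right)} \right)} = - \frac{318}{-243} - 11 = \left(-318\right) \left(- \frac{1}{243}\right) + \left(-11 + 0\right) = \frac{106}{81} - 11 = - \frac{785}{81}$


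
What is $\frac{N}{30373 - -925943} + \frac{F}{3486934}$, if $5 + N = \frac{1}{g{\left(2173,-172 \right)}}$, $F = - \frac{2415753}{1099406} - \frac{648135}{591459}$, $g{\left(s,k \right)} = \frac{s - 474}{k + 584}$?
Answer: $- \frac{82600761181661676739}{13954598599649061094121766} \approx -5.9193 \cdot 10^{-6}$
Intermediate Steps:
$g{\left(s,k \right)} = \frac{-474 + s}{584 + k}$
$F = - \frac{64890374589}{19704653738}$ ($F = \left(-2415753\right) \frac{1}{1099406} - \frac{216045}{197153} = - \frac{2415753}{1099406} - \frac{216045}{197153} = - \frac{64890374589}{19704653738} \approx -3.2931$)
$N = - \frac{8083}{1699}$ ($N = -5 + \frac{1}{\frac{1}{584 - 172} \left(-474 + 2173\right)} = -5 + \frac{1}{\frac{1}{412} \cdot 1699} = -5 + \frac{1}{\frac{1699}{412}} = -5 + \frac{412}{1699} = - \frac{8083}{1699} \approx -4.7575$)
$\frac{N}{30373 - -925943} + \frac{F}{3486934} = - \frac{8083}{1699 \left(30373 - -925943\right)} - \frac{64890374589}{19704653738 \cdot 3486934} = - \frac{8083}{1699 \left(30373 + 925943\right)} - \frac{64890374589}{68708827077259292} = - \frac{8083}{1699 \cdot 956316} - \frac{64890374589}{68708827077259292} = \left(- \frac{8083}{1699}\right) \frac{1}{956316} - \frac{64890374589}{68708827077259292} = - \frac{8083}{1624780884} - \frac{64890374589}{68708827077259292} = - \frac{82600761181661676739}{13954598599649061094121766}$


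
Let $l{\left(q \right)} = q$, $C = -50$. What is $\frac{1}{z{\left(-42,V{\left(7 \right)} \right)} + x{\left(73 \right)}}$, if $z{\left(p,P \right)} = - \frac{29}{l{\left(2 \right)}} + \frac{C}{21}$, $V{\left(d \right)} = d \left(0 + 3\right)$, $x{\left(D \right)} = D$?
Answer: $\frac{42}{2357} \approx 0.017819$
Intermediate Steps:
$V{\left(d \right)} = 3 d$ ($V{\left(d \right)} = d 3 = 3 d$)
$z{\left(p,P \right)} = - \frac{709}{42}$ ($z{\left(p,P \right)} = - \frac{29}{2} - \frac{50}{21} = - \frac{709}{42}$)
$\frac{1}{z{\left(-42,V{\left(7 \right)} \right)} + x{\left(73 \right)}} = \frac{1}{- \frac{709}{42} + 73} = \frac{1}{\frac{2357}{42}} = \frac{42}{2357}$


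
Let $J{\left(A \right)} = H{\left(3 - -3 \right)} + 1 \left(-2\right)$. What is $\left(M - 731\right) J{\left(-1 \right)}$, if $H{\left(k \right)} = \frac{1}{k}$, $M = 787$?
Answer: $- \frac{308}{3} \approx -102.67$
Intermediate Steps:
$J{\left(A \right)} = - \frac{11}{6}$ ($J{\left(A \right)} = \frac{1}{3 - -3} + 1 \left(-2\right) = \frac{1}{3 + 3} - 2 = \frac{1}{6} - 2 = - \frac{11}{6}$)
$\left(M - 731\right) J{\left(-1 \right)} = \left(787 - 731\right) \left(- \frac{11}{6}\right) = 56 \left(- \frac{11}{6}\right) = - \frac{308}{3}$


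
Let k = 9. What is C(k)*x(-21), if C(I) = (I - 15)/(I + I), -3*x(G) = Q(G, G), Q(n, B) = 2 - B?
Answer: 23/9 ≈ 2.5556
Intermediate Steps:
x(G) = -2/3 + G/3 (x(G) = -(2 - G)/3 = -2/3 + G/3)
C(I) = (-15 + I)/(2*I) (C(I) = (-15 + I)/((2*I)) = (-15 + I)*(1/(2*I)) = (-15 + I)/(2*I))
C(k)*x(-21) = ((1/2)*(-15 + 9)/9)*(-2/3 + (1/3)*(-21)) = ((1/2)*(1/9)*(-6))*(-2/3 - 7) = -1/3*(-23/3) = 23/9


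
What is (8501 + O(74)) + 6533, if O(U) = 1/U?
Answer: 1112517/74 ≈ 15034.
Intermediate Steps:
(8501 + O(74)) + 6533 = (8501 + 1/74) + 6533 = 629075/74 + 6533 = 1112517/74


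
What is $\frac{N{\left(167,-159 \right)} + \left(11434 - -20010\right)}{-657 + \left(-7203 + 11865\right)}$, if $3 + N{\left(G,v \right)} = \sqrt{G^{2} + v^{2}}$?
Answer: $\frac{31441}{4005} + \frac{\sqrt{53170}}{4005} \approx 7.908$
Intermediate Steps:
$N{\left(G,v \right)} = -3 + \sqrt{G^{2} + v^{2}}$
$\frac{N{\left(167,-159 \right)} + \left(11434 - -20010\right)}{-657 + \left(-7203 + 11865\right)} = \frac{\left(-3 + \sqrt{167^{2} + \left(-159\right)^{2}}\right) + \left(11434 - -20010\right)}{-657 + \left(-7203 + 11865\right)} = \frac{\left(-3 + \sqrt{27889 + 25281}\right) + \left(11434 + 20010\right)}{-657 + 4662} = \frac{\left(-3 + \sqrt{53170}\right) + 31444}{4005} = \left(31441 + \sqrt{53170}\right) \frac{1}{4005} = \frac{31441}{4005} + \frac{\sqrt{53170}}{4005}$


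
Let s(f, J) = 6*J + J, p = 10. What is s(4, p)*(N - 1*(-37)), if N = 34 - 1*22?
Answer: 3430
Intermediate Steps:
N = 12 (N = 34 - 22 = 12)
s(f, J) = 7*J
s(4, p)*(N - 1*(-37)) = (7*10)*(12 - 1*(-37)) = 70*(12 + 37) = 70*49 = 3430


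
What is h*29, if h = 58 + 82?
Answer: 4060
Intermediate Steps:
h = 140
h*29 = 140*29 = 4060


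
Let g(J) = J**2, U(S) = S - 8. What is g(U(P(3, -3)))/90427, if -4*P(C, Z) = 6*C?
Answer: 625/361708 ≈ 0.0017279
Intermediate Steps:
P(C, Z) = -3*C/2
U(S) = -8 + S
g(U(P(3, -3)))/90427 = (-8 - 3/2*3)**2/90427 = (-8 - 9/2)**2*(1/90427) = (-25/2)**2*(1/90427) = (625/4)*(1/90427) = 625/361708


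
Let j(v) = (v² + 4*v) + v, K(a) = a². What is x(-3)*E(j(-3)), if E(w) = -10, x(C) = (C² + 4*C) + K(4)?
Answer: -130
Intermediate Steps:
j(v) = v² + 5*v
x(C) = 16 + C² + 4*C (x(C) = (C² + 4*C) + 4² = (C² + 4*C) + 16 = 16 + C² + 4*C)
x(-3)*E(j(-3)) = (16 + (-3)² + 4*(-3))*(-10) = (16 + 9 - 12)*(-10) = 13*(-10) = -130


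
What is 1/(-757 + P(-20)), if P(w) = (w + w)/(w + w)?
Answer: -1/756 ≈ -0.0013228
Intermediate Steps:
P(w) = 1 (P(w) = (2*w)/((2*w)) = (2*w)*(1/(2*w)) = 1)
1/(-757 + P(-20)) = 1/(-757 + 1) = 1/(-756) = -1/756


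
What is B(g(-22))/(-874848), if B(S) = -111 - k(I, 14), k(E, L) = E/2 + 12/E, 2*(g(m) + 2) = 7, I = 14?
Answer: 2/14721 ≈ 0.00013586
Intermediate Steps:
g(m) = 3/2 (g(m) = -2 + (1/2)*7 = -2 + 7/2 = 3/2)
k(E, L) = E/2 + 12/E (k(E, L) = E*(1/2) + 12/E = E/2 + 12/E)
B(S) = -832/7 (B(S) = -111 - ((1/2)*14 + 12/14) = -111 - (7 + 12*(1/14)) = -111 - (7 + 6/7) = -111 - 1*55/7 = -111 - 55/7 = -832/7)
B(g(-22))/(-874848) = -832/7/(-874848) = -832/7*(-1/874848) = 2/14721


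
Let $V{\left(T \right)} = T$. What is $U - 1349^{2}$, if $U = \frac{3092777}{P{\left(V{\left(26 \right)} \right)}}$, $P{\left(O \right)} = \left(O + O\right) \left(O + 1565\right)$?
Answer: $- \frac{150552683555}{82732} \approx -1.8198 \cdot 10^{6}$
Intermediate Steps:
$P{\left(O \right)} = 2 O \left(1565 + O\right)$
$U = \frac{3092777}{82732}$ ($U = \frac{3092777}{2 \cdot 26 \left(1565 + 26\right)} = \frac{3092777}{2 \cdot 26 \cdot 1591} = \frac{3092777}{82732} \approx 37.383$)
$U - 1349^{2} = \frac{3092777}{82732} - 1349^{2} = \frac{3092777}{82732} - 1819801 = - \frac{150552683555}{82732}$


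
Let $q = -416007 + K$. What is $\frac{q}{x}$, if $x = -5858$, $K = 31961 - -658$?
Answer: $\frac{191694}{2929} \approx 65.447$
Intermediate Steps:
$K = 32619$ ($K = 31961 + 658 = 32619$)
$q = -383388$ ($q = -416007 + 32619 = -383388$)
$\frac{q}{x} = - \frac{383388}{-5858} = \left(-383388\right) \left(- \frac{1}{5858}\right) = \frac{191694}{2929}$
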